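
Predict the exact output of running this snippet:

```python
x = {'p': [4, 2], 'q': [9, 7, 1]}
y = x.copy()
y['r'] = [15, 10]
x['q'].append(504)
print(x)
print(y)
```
{'p': [4, 2], 'q': [9, 7, 1, 504]}
{'p': [4, 2], 'q': [9, 7, 1, 504], 'r': [15, 10]}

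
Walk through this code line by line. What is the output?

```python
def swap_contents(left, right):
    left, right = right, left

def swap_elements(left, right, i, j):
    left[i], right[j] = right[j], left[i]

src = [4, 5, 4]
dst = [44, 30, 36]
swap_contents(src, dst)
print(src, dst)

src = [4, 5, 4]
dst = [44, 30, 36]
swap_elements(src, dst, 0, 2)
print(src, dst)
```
[4, 5, 4] [44, 30, 36]
[36, 5, 4] [44, 30, 4]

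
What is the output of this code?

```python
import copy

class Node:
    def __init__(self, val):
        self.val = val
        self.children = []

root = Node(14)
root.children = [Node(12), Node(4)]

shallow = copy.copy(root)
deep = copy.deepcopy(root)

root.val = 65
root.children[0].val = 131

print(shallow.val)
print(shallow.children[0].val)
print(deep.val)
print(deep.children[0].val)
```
14
131
14
12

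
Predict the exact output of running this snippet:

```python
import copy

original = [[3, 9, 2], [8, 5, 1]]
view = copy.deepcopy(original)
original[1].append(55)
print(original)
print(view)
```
[[3, 9, 2], [8, 5, 1, 55]]
[[3, 9, 2], [8, 5, 1]]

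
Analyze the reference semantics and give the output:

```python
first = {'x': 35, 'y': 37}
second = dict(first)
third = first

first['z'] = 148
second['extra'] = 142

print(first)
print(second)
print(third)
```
{'x': 35, 'y': 37, 'z': 148}
{'x': 35, 'y': 37, 'extra': 142}
{'x': 35, 'y': 37, 'z': 148}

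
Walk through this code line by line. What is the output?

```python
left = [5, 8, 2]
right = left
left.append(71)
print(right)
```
[5, 8, 2, 71]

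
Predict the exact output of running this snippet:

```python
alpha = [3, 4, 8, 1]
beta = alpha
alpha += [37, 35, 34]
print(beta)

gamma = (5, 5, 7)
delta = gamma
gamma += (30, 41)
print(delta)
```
[3, 4, 8, 1, 37, 35, 34]
(5, 5, 7)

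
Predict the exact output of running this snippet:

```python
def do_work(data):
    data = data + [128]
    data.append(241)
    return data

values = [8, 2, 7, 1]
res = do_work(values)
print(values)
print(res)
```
[8, 2, 7, 1]
[8, 2, 7, 1, 128, 241]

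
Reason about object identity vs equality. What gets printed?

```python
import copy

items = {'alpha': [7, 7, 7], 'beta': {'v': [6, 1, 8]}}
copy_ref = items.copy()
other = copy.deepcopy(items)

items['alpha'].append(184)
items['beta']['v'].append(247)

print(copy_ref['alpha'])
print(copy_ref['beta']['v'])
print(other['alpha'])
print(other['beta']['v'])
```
[7, 7, 7, 184]
[6, 1, 8, 247]
[7, 7, 7]
[6, 1, 8]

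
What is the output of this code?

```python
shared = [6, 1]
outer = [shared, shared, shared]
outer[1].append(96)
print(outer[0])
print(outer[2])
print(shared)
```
[6, 1, 96]
[6, 1, 96]
[6, 1, 96]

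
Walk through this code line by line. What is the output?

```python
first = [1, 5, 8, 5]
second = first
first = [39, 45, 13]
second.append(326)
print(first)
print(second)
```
[39, 45, 13]
[1, 5, 8, 5, 326]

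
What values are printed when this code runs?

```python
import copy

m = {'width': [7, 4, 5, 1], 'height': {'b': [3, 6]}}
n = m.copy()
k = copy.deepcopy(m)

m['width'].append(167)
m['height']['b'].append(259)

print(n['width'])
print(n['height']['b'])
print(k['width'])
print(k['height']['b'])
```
[7, 4, 5, 1, 167]
[3, 6, 259]
[7, 4, 5, 1]
[3, 6]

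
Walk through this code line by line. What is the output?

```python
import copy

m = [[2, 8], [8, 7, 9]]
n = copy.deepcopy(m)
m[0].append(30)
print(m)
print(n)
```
[[2, 8, 30], [8, 7, 9]]
[[2, 8], [8, 7, 9]]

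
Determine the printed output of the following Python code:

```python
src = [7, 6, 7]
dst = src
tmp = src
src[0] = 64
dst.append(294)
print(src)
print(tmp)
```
[64, 6, 7, 294]
[64, 6, 7, 294]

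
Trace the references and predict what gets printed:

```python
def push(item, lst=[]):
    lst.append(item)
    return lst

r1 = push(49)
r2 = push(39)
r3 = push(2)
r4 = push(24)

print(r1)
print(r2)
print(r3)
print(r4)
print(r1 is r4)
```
[49, 39, 2, 24]
[49, 39, 2, 24]
[49, 39, 2, 24]
[49, 39, 2, 24]
True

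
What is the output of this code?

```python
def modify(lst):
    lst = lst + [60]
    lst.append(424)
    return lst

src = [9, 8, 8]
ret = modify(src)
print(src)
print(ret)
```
[9, 8, 8]
[9, 8, 8, 60, 424]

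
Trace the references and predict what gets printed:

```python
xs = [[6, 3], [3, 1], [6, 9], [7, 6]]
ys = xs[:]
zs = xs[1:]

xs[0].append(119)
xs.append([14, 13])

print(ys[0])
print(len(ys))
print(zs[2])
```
[6, 3, 119]
4
[7, 6]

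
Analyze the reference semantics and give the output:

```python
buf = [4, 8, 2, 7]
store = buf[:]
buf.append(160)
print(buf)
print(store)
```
[4, 8, 2, 7, 160]
[4, 8, 2, 7]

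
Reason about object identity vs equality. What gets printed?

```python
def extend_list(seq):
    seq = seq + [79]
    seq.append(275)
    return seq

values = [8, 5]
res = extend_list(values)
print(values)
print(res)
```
[8, 5]
[8, 5, 79, 275]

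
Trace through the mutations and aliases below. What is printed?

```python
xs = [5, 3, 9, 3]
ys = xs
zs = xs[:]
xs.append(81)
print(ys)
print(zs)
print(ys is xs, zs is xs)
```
[5, 3, 9, 3, 81]
[5, 3, 9, 3]
True False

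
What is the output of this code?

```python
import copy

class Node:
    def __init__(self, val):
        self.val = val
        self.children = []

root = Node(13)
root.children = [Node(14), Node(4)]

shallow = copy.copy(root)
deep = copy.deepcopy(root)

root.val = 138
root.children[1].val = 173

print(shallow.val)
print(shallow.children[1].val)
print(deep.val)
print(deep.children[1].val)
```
13
173
13
4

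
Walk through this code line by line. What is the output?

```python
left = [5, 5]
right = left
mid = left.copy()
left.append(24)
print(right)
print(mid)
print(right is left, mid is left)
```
[5, 5, 24]
[5, 5]
True False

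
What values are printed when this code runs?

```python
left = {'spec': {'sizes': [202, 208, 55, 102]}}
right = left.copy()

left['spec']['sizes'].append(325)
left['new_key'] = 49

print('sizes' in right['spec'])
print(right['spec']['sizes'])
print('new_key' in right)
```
True
[202, 208, 55, 102, 325]
False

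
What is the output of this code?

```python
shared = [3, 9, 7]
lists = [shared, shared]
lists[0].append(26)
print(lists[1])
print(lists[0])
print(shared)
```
[3, 9, 7, 26]
[3, 9, 7, 26]
[3, 9, 7, 26]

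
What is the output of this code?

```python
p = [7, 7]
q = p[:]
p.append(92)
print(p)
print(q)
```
[7, 7, 92]
[7, 7]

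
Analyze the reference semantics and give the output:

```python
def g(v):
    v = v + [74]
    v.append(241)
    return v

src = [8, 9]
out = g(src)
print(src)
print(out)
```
[8, 9]
[8, 9, 74, 241]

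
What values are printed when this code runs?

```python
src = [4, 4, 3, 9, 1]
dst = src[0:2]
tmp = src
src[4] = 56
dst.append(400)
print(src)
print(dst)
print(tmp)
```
[4, 4, 3, 9, 56]
[4, 4, 400]
[4, 4, 3, 9, 56]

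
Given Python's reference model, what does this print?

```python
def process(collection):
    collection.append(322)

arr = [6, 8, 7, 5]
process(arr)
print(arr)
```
[6, 8, 7, 5, 322]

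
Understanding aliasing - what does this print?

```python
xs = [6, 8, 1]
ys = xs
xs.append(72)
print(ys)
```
[6, 8, 1, 72]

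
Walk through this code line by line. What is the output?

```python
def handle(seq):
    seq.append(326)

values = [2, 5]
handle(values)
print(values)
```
[2, 5, 326]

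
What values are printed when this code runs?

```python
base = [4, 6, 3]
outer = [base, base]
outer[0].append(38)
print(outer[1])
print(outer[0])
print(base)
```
[4, 6, 3, 38]
[4, 6, 3, 38]
[4, 6, 3, 38]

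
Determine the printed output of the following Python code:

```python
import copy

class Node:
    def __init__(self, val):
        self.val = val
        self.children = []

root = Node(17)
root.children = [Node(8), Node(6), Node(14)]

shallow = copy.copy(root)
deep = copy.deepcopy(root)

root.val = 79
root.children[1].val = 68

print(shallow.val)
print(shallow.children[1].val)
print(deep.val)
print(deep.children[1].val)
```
17
68
17
6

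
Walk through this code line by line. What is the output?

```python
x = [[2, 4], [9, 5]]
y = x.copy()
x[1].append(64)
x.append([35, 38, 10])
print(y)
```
[[2, 4], [9, 5, 64]]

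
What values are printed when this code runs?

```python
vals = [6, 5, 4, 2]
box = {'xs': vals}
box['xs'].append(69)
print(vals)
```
[6, 5, 4, 2, 69]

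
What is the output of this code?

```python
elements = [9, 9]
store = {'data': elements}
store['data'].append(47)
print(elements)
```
[9, 9, 47]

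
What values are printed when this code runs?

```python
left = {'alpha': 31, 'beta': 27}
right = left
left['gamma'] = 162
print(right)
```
{'alpha': 31, 'beta': 27, 'gamma': 162}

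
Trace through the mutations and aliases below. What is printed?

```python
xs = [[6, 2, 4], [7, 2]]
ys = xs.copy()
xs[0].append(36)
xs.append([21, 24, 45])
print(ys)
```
[[6, 2, 4, 36], [7, 2]]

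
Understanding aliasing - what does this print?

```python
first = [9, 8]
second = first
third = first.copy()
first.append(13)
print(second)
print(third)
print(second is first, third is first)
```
[9, 8, 13]
[9, 8]
True False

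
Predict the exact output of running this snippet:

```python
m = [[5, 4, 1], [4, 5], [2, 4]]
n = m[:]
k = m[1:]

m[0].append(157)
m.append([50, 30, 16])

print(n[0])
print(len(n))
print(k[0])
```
[5, 4, 1, 157]
3
[4, 5]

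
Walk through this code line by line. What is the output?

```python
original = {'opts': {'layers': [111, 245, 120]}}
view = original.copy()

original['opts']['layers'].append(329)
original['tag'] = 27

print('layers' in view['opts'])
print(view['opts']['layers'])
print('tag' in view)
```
True
[111, 245, 120, 329]
False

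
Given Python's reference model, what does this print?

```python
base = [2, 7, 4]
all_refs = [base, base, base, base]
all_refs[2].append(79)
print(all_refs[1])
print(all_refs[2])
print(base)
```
[2, 7, 4, 79]
[2, 7, 4, 79]
[2, 7, 4, 79]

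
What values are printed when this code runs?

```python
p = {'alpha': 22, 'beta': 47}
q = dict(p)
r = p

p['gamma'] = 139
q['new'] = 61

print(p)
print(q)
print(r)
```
{'alpha': 22, 'beta': 47, 'gamma': 139}
{'alpha': 22, 'beta': 47, 'new': 61}
{'alpha': 22, 'beta': 47, 'gamma': 139}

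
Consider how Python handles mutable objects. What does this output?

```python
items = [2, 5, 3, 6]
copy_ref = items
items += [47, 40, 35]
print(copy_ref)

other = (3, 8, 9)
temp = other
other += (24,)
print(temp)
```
[2, 5, 3, 6, 47, 40, 35]
(3, 8, 9)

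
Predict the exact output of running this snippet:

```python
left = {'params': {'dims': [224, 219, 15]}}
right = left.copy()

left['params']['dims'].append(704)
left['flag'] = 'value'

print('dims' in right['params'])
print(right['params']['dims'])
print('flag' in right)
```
True
[224, 219, 15, 704]
False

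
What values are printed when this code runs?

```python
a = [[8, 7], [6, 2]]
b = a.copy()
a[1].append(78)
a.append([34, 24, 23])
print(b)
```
[[8, 7], [6, 2, 78]]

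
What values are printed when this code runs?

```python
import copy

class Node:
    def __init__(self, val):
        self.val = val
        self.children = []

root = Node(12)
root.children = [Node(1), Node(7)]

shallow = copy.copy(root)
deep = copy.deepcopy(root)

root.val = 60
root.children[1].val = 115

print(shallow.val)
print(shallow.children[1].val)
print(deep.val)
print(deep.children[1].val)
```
12
115
12
7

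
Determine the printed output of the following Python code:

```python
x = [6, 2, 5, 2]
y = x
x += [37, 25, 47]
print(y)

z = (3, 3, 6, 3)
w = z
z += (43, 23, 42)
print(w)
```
[6, 2, 5, 2, 37, 25, 47]
(3, 3, 6, 3)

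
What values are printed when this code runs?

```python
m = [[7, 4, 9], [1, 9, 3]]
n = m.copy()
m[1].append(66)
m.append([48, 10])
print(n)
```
[[7, 4, 9], [1, 9, 3, 66]]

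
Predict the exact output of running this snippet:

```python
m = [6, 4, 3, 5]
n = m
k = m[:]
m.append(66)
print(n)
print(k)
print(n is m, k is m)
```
[6, 4, 3, 5, 66]
[6, 4, 3, 5]
True False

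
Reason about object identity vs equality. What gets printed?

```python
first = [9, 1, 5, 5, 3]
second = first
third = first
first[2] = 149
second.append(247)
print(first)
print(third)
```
[9, 1, 149, 5, 3, 247]
[9, 1, 149, 5, 3, 247]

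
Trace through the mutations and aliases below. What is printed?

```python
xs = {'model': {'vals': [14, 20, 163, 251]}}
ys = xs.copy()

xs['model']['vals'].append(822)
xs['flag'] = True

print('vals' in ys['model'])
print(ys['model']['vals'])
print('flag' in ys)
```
True
[14, 20, 163, 251, 822]
False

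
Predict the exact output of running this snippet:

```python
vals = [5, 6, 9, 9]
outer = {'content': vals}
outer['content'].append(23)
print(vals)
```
[5, 6, 9, 9, 23]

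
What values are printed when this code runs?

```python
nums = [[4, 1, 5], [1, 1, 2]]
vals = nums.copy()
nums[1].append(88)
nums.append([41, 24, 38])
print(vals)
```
[[4, 1, 5], [1, 1, 2, 88]]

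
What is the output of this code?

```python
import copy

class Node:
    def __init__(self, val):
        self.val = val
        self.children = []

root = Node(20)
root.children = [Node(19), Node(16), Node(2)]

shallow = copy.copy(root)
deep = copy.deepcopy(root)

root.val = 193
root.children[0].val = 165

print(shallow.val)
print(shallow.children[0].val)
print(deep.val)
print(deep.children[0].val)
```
20
165
20
19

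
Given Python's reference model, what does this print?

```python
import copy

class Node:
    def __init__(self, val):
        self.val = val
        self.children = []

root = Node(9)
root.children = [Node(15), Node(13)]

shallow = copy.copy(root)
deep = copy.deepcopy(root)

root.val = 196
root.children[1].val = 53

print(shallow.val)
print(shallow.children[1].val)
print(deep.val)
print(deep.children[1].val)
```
9
53
9
13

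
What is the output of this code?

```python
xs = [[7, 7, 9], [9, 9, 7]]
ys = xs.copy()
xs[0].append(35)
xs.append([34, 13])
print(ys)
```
[[7, 7, 9, 35], [9, 9, 7]]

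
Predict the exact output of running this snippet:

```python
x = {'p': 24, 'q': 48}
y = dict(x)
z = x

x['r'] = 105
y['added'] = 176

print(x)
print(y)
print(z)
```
{'p': 24, 'q': 48, 'r': 105}
{'p': 24, 'q': 48, 'added': 176}
{'p': 24, 'q': 48, 'r': 105}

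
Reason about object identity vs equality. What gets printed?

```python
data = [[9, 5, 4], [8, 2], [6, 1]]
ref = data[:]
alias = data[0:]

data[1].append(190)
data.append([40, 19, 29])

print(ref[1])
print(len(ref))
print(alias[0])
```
[8, 2, 190]
3
[9, 5, 4]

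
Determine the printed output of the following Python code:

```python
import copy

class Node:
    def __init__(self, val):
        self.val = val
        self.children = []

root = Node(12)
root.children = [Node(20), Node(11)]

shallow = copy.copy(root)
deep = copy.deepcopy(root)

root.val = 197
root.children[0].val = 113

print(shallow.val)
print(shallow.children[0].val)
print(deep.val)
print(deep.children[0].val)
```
12
113
12
20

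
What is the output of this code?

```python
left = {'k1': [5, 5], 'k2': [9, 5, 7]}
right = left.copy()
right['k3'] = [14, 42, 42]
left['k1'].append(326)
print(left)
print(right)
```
{'k1': [5, 5, 326], 'k2': [9, 5, 7]}
{'k1': [5, 5, 326], 'k2': [9, 5, 7], 'k3': [14, 42, 42]}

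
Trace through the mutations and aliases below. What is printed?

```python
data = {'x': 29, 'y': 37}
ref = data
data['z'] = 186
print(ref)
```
{'x': 29, 'y': 37, 'z': 186}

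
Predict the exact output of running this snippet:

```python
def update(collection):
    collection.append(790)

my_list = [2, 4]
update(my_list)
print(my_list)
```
[2, 4, 790]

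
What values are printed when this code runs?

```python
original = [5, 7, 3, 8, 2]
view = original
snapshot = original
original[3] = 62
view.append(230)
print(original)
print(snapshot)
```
[5, 7, 3, 62, 2, 230]
[5, 7, 3, 62, 2, 230]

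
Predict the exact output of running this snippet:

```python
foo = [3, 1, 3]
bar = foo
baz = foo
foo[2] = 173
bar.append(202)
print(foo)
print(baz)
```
[3, 1, 173, 202]
[3, 1, 173, 202]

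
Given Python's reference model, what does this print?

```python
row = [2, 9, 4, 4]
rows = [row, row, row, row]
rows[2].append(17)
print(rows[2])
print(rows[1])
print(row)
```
[2, 9, 4, 4, 17]
[2, 9, 4, 4, 17]
[2, 9, 4, 4, 17]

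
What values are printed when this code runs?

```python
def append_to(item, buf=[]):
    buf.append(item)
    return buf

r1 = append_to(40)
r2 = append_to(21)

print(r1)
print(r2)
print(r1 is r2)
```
[40, 21]
[40, 21]
True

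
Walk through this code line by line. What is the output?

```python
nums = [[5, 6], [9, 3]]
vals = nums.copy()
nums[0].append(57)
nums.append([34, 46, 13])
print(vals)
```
[[5, 6, 57], [9, 3]]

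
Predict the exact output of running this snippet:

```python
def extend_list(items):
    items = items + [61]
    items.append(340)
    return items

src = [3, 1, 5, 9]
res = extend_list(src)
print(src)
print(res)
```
[3, 1, 5, 9]
[3, 1, 5, 9, 61, 340]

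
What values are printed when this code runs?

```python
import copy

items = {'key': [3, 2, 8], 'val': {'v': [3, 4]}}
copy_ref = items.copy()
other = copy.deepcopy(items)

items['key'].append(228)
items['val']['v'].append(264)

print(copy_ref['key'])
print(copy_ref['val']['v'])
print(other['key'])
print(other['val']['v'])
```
[3, 2, 8, 228]
[3, 4, 264]
[3, 2, 8]
[3, 4]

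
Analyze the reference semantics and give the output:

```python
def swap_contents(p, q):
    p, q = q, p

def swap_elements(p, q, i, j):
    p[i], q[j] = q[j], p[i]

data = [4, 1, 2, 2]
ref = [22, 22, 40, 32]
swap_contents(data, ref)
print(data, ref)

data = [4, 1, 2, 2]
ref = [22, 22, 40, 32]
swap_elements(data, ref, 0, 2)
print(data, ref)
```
[4, 1, 2, 2] [22, 22, 40, 32]
[40, 1, 2, 2] [22, 22, 4, 32]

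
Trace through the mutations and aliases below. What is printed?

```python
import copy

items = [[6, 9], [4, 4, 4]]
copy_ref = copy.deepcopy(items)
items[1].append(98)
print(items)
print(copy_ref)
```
[[6, 9], [4, 4, 4, 98]]
[[6, 9], [4, 4, 4]]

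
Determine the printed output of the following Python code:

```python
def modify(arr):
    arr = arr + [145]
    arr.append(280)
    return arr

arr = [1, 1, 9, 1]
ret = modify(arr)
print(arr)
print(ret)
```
[1, 1, 9, 1]
[1, 1, 9, 1, 145, 280]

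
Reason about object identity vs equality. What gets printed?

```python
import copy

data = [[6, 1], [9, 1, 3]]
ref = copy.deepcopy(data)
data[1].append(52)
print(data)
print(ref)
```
[[6, 1], [9, 1, 3, 52]]
[[6, 1], [9, 1, 3]]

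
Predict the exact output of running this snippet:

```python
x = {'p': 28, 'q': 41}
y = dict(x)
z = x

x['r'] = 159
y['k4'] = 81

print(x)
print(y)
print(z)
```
{'p': 28, 'q': 41, 'r': 159}
{'p': 28, 'q': 41, 'k4': 81}
{'p': 28, 'q': 41, 'r': 159}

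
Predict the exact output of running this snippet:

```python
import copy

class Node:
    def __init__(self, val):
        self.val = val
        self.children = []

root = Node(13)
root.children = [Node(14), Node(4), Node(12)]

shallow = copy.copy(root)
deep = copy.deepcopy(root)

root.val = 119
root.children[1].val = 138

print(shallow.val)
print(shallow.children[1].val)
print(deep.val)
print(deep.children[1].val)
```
13
138
13
4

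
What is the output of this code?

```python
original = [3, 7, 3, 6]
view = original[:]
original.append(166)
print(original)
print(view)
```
[3, 7, 3, 6, 166]
[3, 7, 3, 6]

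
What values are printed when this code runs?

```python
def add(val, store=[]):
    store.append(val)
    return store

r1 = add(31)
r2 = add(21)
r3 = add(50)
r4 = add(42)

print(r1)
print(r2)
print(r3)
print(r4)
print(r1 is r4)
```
[31, 21, 50, 42]
[31, 21, 50, 42]
[31, 21, 50, 42]
[31, 21, 50, 42]
True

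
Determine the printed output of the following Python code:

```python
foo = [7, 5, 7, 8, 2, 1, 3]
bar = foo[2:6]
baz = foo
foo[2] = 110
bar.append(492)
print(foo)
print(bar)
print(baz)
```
[7, 5, 110, 8, 2, 1, 3]
[7, 8, 2, 1, 492]
[7, 5, 110, 8, 2, 1, 3]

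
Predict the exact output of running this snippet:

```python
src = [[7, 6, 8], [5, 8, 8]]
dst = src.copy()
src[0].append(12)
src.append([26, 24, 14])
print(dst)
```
[[7, 6, 8, 12], [5, 8, 8]]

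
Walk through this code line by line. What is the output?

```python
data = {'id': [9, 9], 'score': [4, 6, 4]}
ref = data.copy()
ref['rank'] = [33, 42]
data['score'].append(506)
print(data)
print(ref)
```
{'id': [9, 9], 'score': [4, 6, 4, 506]}
{'id': [9, 9], 'score': [4, 6, 4, 506], 'rank': [33, 42]}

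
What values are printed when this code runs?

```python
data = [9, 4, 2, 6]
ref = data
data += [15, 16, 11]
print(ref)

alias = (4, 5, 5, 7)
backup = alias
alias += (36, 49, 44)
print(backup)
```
[9, 4, 2, 6, 15, 16, 11]
(4, 5, 5, 7)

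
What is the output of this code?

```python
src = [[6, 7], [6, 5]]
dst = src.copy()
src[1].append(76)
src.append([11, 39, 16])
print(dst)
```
[[6, 7], [6, 5, 76]]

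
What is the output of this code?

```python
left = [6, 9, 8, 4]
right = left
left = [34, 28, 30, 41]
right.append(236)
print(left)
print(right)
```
[34, 28, 30, 41]
[6, 9, 8, 4, 236]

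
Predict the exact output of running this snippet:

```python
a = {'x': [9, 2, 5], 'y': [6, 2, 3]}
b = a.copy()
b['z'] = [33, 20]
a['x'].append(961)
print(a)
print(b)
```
{'x': [9, 2, 5, 961], 'y': [6, 2, 3]}
{'x': [9, 2, 5, 961], 'y': [6, 2, 3], 'z': [33, 20]}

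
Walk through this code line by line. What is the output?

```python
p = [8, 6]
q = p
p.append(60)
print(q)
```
[8, 6, 60]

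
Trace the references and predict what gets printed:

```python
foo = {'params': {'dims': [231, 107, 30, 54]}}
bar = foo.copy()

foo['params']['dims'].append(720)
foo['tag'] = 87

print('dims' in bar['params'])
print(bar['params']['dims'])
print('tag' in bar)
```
True
[231, 107, 30, 54, 720]
False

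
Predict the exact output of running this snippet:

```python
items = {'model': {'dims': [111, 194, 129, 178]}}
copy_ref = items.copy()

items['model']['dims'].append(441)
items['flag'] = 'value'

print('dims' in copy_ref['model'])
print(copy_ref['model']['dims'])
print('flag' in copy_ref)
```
True
[111, 194, 129, 178, 441]
False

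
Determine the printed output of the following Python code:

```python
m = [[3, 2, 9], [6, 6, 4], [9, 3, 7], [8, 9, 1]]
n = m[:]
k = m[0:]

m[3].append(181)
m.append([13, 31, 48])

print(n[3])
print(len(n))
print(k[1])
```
[8, 9, 1, 181]
4
[6, 6, 4]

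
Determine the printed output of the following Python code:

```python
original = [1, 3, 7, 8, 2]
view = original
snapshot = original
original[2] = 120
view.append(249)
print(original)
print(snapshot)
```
[1, 3, 120, 8, 2, 249]
[1, 3, 120, 8, 2, 249]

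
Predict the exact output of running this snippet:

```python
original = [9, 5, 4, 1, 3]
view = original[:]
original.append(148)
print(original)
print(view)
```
[9, 5, 4, 1, 3, 148]
[9, 5, 4, 1, 3]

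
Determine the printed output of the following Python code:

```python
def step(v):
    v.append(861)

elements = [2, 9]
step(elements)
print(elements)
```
[2, 9, 861]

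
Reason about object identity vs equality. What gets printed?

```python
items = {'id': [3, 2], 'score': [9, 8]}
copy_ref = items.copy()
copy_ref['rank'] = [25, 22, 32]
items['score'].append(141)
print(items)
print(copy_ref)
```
{'id': [3, 2], 'score': [9, 8, 141]}
{'id': [3, 2], 'score': [9, 8, 141], 'rank': [25, 22, 32]}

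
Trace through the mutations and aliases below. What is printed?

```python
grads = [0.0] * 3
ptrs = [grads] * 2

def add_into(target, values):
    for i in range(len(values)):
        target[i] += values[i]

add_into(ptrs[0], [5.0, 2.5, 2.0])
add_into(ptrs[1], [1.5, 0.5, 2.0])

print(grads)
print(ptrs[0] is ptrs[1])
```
[6.5, 3.0, 4.0]
True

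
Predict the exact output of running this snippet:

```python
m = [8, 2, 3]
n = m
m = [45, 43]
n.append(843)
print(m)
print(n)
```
[45, 43]
[8, 2, 3, 843]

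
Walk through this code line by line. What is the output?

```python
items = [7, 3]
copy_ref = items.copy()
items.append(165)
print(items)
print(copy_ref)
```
[7, 3, 165]
[7, 3]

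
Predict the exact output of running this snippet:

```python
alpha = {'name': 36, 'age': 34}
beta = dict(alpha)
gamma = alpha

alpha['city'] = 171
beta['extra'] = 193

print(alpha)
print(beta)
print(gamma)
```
{'name': 36, 'age': 34, 'city': 171}
{'name': 36, 'age': 34, 'extra': 193}
{'name': 36, 'age': 34, 'city': 171}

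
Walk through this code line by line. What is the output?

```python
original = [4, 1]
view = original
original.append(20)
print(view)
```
[4, 1, 20]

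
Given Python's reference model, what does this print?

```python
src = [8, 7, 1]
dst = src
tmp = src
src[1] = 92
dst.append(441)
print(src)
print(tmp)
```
[8, 92, 1, 441]
[8, 92, 1, 441]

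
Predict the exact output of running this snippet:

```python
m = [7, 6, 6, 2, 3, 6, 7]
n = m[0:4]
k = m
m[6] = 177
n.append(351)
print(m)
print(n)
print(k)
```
[7, 6, 6, 2, 3, 6, 177]
[7, 6, 6, 2, 351]
[7, 6, 6, 2, 3, 6, 177]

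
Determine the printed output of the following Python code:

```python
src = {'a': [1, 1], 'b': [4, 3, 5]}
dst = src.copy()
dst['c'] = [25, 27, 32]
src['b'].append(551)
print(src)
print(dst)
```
{'a': [1, 1], 'b': [4, 3, 5, 551]}
{'a': [1, 1], 'b': [4, 3, 5, 551], 'c': [25, 27, 32]}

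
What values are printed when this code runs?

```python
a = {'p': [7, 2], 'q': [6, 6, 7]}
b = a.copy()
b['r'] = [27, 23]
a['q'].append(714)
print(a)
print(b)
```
{'p': [7, 2], 'q': [6, 6, 7, 714]}
{'p': [7, 2], 'q': [6, 6, 7, 714], 'r': [27, 23]}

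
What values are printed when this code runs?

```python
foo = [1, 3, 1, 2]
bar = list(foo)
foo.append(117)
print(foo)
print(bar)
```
[1, 3, 1, 2, 117]
[1, 3, 1, 2]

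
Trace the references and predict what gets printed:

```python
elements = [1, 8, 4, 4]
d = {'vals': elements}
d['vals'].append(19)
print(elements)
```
[1, 8, 4, 4, 19]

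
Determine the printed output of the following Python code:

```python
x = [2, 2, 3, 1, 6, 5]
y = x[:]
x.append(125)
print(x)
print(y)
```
[2, 2, 3, 1, 6, 5, 125]
[2, 2, 3, 1, 6, 5]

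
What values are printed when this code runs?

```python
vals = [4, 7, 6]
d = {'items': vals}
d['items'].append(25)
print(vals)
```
[4, 7, 6, 25]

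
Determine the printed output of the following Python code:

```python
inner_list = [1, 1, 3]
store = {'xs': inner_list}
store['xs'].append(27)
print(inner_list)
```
[1, 1, 3, 27]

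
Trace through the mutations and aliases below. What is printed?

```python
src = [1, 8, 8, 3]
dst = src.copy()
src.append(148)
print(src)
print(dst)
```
[1, 8, 8, 3, 148]
[1, 8, 8, 3]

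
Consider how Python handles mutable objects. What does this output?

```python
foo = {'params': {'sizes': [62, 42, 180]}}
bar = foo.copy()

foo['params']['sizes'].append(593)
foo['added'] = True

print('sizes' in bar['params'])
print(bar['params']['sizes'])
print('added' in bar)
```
True
[62, 42, 180, 593]
False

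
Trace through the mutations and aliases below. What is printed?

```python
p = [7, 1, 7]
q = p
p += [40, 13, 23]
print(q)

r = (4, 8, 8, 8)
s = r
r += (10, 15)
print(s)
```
[7, 1, 7, 40, 13, 23]
(4, 8, 8, 8)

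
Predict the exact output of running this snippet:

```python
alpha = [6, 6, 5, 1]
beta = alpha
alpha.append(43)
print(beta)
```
[6, 6, 5, 1, 43]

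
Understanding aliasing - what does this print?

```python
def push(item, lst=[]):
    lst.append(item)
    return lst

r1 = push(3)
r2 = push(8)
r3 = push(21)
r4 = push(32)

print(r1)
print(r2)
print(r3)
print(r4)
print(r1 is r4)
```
[3, 8, 21, 32]
[3, 8, 21, 32]
[3, 8, 21, 32]
[3, 8, 21, 32]
True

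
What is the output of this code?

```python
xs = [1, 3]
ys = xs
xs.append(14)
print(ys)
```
[1, 3, 14]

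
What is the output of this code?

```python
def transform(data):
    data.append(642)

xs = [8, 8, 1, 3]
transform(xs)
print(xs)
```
[8, 8, 1, 3, 642]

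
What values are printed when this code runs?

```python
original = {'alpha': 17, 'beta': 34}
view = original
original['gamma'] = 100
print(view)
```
{'alpha': 17, 'beta': 34, 'gamma': 100}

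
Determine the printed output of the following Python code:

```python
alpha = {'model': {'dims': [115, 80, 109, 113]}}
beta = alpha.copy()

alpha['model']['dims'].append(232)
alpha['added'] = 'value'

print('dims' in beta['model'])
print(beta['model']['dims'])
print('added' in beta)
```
True
[115, 80, 109, 113, 232]
False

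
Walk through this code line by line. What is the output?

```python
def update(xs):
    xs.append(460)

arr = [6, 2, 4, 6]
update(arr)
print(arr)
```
[6, 2, 4, 6, 460]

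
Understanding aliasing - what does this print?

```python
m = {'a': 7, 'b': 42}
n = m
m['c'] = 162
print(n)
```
{'a': 7, 'b': 42, 'c': 162}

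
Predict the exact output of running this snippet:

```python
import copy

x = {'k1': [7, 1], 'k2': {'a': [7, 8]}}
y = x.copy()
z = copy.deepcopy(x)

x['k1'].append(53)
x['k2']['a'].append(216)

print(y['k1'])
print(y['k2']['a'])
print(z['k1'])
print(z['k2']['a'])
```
[7, 1, 53]
[7, 8, 216]
[7, 1]
[7, 8]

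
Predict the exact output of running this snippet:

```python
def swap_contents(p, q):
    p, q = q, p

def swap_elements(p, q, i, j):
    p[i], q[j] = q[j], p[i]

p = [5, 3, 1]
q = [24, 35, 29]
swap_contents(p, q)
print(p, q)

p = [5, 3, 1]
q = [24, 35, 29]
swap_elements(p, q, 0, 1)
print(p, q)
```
[5, 3, 1] [24, 35, 29]
[35, 3, 1] [24, 5, 29]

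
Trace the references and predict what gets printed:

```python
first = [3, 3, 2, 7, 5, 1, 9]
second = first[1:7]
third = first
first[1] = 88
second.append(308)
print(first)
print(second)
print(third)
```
[3, 88, 2, 7, 5, 1, 9]
[3, 2, 7, 5, 1, 9, 308]
[3, 88, 2, 7, 5, 1, 9]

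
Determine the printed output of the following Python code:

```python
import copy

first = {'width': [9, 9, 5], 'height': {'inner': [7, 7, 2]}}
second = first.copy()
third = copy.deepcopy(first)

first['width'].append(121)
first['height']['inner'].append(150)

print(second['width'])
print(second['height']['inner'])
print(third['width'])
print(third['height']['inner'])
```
[9, 9, 5, 121]
[7, 7, 2, 150]
[9, 9, 5]
[7, 7, 2]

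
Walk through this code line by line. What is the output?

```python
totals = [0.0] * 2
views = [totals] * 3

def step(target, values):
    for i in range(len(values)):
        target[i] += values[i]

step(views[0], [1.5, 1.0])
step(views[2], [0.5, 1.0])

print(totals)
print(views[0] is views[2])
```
[2.0, 2.0]
True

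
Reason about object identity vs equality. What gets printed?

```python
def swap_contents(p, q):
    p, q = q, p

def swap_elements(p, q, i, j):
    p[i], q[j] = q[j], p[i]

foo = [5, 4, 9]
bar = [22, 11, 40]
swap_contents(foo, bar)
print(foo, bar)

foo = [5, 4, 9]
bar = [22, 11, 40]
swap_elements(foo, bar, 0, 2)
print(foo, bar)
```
[5, 4, 9] [22, 11, 40]
[40, 4, 9] [22, 11, 5]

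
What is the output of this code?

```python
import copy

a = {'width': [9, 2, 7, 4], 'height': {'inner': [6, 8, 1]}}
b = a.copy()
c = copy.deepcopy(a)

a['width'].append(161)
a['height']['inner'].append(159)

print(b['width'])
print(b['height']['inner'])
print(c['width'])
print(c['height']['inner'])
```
[9, 2, 7, 4, 161]
[6, 8, 1, 159]
[9, 2, 7, 4]
[6, 8, 1]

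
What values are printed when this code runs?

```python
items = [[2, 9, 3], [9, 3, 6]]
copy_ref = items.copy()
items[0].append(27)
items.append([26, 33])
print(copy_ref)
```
[[2, 9, 3, 27], [9, 3, 6]]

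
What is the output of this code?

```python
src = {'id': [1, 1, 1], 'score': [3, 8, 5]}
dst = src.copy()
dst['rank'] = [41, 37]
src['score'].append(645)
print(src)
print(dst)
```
{'id': [1, 1, 1], 'score': [3, 8, 5, 645]}
{'id': [1, 1, 1], 'score': [3, 8, 5, 645], 'rank': [41, 37]}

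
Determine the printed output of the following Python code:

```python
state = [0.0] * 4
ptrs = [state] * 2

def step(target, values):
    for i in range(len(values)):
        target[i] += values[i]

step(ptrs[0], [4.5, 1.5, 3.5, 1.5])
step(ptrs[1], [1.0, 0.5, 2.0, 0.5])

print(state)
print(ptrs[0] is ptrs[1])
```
[5.5, 2.0, 5.5, 2.0]
True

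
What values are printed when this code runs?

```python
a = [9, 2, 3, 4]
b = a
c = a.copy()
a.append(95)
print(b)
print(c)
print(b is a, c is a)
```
[9, 2, 3, 4, 95]
[9, 2, 3, 4]
True False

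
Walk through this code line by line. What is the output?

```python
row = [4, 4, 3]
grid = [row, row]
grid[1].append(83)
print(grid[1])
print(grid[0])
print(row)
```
[4, 4, 3, 83]
[4, 4, 3, 83]
[4, 4, 3, 83]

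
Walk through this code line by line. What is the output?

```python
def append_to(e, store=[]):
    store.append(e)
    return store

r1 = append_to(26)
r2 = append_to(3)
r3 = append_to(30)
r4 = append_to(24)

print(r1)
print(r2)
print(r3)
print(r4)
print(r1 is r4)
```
[26, 3, 30, 24]
[26, 3, 30, 24]
[26, 3, 30, 24]
[26, 3, 30, 24]
True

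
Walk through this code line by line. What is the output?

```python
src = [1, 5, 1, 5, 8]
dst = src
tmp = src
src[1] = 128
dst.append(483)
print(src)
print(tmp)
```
[1, 128, 1, 5, 8, 483]
[1, 128, 1, 5, 8, 483]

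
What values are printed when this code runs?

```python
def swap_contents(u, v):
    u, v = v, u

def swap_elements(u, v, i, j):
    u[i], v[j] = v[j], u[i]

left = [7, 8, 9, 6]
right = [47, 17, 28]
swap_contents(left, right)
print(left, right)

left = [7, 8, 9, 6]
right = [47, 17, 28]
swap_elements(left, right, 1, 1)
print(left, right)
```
[7, 8, 9, 6] [47, 17, 28]
[7, 17, 9, 6] [47, 8, 28]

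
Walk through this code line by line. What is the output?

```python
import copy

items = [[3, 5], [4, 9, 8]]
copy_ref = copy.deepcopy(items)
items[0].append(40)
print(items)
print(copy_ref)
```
[[3, 5, 40], [4, 9, 8]]
[[3, 5], [4, 9, 8]]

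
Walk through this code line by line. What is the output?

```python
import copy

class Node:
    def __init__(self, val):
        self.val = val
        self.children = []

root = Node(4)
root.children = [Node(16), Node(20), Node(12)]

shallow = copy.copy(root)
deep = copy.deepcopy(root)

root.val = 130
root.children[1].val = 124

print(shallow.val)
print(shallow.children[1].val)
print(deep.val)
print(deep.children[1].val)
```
4
124
4
20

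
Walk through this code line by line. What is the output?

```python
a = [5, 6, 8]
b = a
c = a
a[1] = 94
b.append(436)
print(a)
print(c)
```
[5, 94, 8, 436]
[5, 94, 8, 436]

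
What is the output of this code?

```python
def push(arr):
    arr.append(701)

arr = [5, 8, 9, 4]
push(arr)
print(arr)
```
[5, 8, 9, 4, 701]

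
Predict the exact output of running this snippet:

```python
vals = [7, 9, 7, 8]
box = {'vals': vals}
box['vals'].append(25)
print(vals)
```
[7, 9, 7, 8, 25]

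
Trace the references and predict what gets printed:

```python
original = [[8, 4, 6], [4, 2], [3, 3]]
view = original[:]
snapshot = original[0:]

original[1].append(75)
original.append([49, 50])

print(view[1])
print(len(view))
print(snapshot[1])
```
[4, 2, 75]
3
[4, 2, 75]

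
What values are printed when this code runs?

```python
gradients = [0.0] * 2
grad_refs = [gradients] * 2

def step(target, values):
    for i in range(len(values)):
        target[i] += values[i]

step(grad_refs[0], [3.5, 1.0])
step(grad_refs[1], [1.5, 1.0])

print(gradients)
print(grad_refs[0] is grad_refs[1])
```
[5.0, 2.0]
True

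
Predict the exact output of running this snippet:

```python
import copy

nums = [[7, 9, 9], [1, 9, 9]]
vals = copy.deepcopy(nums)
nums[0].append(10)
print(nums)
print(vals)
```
[[7, 9, 9, 10], [1, 9, 9]]
[[7, 9, 9], [1, 9, 9]]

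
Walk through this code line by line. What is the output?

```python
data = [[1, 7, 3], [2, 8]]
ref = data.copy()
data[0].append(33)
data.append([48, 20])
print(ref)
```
[[1, 7, 3, 33], [2, 8]]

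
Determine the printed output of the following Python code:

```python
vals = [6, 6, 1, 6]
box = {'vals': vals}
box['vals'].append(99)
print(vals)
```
[6, 6, 1, 6, 99]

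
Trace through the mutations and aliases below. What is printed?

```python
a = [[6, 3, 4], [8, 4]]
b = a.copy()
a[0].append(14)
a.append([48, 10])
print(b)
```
[[6, 3, 4, 14], [8, 4]]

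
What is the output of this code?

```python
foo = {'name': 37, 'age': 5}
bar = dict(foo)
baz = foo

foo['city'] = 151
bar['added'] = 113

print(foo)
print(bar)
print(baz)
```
{'name': 37, 'age': 5, 'city': 151}
{'name': 37, 'age': 5, 'added': 113}
{'name': 37, 'age': 5, 'city': 151}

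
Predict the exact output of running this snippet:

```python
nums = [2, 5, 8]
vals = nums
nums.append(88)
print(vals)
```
[2, 5, 8, 88]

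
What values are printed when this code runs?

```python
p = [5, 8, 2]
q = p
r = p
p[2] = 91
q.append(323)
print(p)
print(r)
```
[5, 8, 91, 323]
[5, 8, 91, 323]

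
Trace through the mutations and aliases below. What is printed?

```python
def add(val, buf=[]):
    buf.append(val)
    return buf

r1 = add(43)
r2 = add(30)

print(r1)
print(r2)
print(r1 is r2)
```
[43, 30]
[43, 30]
True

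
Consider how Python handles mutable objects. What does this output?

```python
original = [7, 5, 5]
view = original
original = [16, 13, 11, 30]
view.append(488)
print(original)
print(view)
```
[16, 13, 11, 30]
[7, 5, 5, 488]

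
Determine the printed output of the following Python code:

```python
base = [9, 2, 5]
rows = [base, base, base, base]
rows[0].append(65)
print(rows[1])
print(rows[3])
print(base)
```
[9, 2, 5, 65]
[9, 2, 5, 65]
[9, 2, 5, 65]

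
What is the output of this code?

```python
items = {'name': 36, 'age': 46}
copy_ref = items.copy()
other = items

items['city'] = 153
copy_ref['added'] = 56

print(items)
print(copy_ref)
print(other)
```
{'name': 36, 'age': 46, 'city': 153}
{'name': 36, 'age': 46, 'added': 56}
{'name': 36, 'age': 46, 'city': 153}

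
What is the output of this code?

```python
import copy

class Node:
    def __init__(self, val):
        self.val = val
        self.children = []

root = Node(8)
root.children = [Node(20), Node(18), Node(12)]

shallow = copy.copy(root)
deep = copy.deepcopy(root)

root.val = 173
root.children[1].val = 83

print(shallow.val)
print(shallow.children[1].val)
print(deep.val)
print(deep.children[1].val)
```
8
83
8
18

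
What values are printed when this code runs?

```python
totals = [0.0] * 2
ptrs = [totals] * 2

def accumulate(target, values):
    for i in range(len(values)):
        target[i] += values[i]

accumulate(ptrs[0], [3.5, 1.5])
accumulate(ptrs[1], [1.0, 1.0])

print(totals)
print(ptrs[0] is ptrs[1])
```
[4.5, 2.5]
True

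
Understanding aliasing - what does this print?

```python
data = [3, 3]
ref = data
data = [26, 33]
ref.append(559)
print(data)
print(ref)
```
[26, 33]
[3, 3, 559]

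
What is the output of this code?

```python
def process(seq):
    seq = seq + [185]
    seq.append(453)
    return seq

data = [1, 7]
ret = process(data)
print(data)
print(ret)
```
[1, 7]
[1, 7, 185, 453]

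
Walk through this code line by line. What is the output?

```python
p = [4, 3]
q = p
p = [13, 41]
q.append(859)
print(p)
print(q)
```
[13, 41]
[4, 3, 859]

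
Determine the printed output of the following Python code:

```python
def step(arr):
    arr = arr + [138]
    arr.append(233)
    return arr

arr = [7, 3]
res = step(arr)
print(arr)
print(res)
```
[7, 3]
[7, 3, 138, 233]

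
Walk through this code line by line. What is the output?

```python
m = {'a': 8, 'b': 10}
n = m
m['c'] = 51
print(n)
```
{'a': 8, 'b': 10, 'c': 51}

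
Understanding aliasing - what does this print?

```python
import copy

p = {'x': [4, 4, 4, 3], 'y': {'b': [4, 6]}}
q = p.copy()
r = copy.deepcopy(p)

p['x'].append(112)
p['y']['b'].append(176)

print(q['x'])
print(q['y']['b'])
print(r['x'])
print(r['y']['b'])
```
[4, 4, 4, 3, 112]
[4, 6, 176]
[4, 4, 4, 3]
[4, 6]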